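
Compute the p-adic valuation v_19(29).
v_19(29) = 0

v_19(n) is the largest exponent k such that 19^k divides n. Factor out: 29 = 19^0 · 29. (Sign doesn't affect v_p.) So v_19(29) = 0.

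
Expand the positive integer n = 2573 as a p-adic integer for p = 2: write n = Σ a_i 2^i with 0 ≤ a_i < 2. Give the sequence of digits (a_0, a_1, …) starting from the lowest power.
(a_0, a_1, …) = (1, 0, 1, 1, 0, 0, 0, 0, 0, 1, 0, 1)

Repeated division by 2 gives the digits low-to-high: 2573 = 1 + 1·2^2 + 1·2^3 + 1·2^9 + 1·2^11. Digit sequence: (1, 0, 1, 1, 0, 0, 0, 0, 0, 1, 0, 1).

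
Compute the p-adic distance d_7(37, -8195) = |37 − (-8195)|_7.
d_7(37, -8195) = 1/343

Step 1 — x − y = 37 − (-8195) = 8232. Step 2 — v_7(8232) = 3 (factor: 8232 = (7^3 · 24); the sign does not affect v_p). Step 3 — |x − y|_7 = 7^{-3} = 1/343.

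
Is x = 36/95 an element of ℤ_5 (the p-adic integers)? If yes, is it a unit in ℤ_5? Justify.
x ∉ ℤ_5 (v_5(x) = -1 < 0)

ℤ_5 = {x ∈ ℚ_5 : v_5(x) ≥ 0} and ℤ_5^× = {x ∈ ℤ_5 : v_5(x) = 0}. Here v_5(36/95) = v_5(num) − v_5(den) = -1; compare against these criteria.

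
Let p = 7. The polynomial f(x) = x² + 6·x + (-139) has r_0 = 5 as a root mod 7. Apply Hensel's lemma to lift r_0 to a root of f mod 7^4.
r_3 = 1272 (mod 2401)

Hensel: r_{i+1} = r_i − f(r_i)·(f′(r_i))^{-1} mod 7^{i+2}, f′(x) = 2x + 6. Iterate:
  r_0 = 5 (mod 7)
  r_1 = 47 (mod 49)
  r_2 = 243 (mod 343)
  r_3 = 1272 (mod 2401)
Final: r = 1272 satisfies f(r) ≡ 0 mod 7^4.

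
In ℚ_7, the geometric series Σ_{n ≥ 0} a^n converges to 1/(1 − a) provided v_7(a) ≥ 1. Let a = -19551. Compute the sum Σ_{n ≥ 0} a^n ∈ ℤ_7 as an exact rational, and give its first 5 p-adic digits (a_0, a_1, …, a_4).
Σ a^n = 1/(1 − a) = 1/19552;  first 5 digits = (1, 0, 0, 6, 5)

v_7(a) = 3 ≥ 1, so the series converges in ℤ_7 to 1/(1 − a) = 1/(1 − (-19551)) = 1/19552. Expand this rational in ℤ_7: compute digits iteratively via d_i = x_i mod 7, x_{i+1} = (x_i − d_i)/7. The first 5 digits are (1, 0, 0, 6, 5).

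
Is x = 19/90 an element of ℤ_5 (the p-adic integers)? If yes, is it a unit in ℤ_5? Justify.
x ∉ ℤ_5 (v_5(x) = -1 < 0)

ℤ_5 = {x ∈ ℚ_5 : v_5(x) ≥ 0} and ℤ_5^× = {x ∈ ℤ_5 : v_5(x) = 0}. Here v_5(19/90) = v_5(num) − v_5(den) = -1; compare against these criteria.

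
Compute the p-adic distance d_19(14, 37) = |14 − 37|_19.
d_19(14, 37) = 1

Step 1 — x − y = 14 − 37 = -23. Step 2 — v_19(-23) = 0 (factor: -23 = −(19^0 · 23); the sign does not affect v_p). Step 3 — |x − y|_19 = 19^{0} = 1.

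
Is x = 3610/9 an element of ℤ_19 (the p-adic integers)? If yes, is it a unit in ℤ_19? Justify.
x ∈ ℤ_19 but not a unit; v_19(x) = 2 > 0

ℤ_19 = {x ∈ ℚ_19 : v_19(x) ≥ 0} and ℤ_19^× = {x ∈ ℤ_19 : v_19(x) = 0}. Here v_19(3610/9) = v_19(num) − v_19(den) = 2; compare against these criteria.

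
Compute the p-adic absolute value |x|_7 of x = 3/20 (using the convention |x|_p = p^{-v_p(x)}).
|3/20|_7 = 1

Step 1 — compute v_7(x) by factoring powers of 7 out of the numerator and denominator: v_7(3/20) = 0. Step 2 — apply |x|_p = p^{-v_p(x)} = 7^{0} = 1.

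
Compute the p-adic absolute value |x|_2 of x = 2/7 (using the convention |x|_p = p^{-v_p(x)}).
|2/7|_2 = 1/2

Step 1 — compute v_2(x) by factoring powers of 2 out of the numerator and denominator: v_2(2/7) = 1. Step 2 — apply |x|_p = p^{-v_p(x)} = 2^{-1} = 1/2.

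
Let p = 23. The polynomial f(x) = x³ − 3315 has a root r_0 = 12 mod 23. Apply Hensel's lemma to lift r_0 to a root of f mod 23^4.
r_3 = 184633 (mod 279841)

Hensel: r_{i+1} = r_i − f(r_i)/f′(r_i) mod 23^{i+2}, where f′(x) = 3x². Iterate:
  r_0 = 12 (mod 23)
  r_1 = 12 (mod 529)
  r_2 = 2128 (mod 12167)
  r_3 = 184633 (mod 279841)
Final: r = 184633 with f(r) ≡ 0 mod 23^4.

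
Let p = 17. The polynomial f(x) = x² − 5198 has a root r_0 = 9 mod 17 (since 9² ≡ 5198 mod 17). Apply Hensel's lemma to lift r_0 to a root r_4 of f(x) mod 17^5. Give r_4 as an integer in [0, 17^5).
r_4 = 244996 (mod 1419857)

Hensel's recurrence: r_{i+1} = r_i − f(r_i)·(f′(r_i))^{-1} mod 17^{i+2}, with f′(x) = 2x. Iterate:
  r_0 = 9 (mod 17)
  r_1 = 213 (mod 289)
  r_2 = 4259 (mod 4913)
  r_3 = 77954 (mod 83521)
  r_4 = 244996 (mod 1419857)
Final: r_4 = 244996, and one checks f(r_4) ≡ 0 mod 17^5.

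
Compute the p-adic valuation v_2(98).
v_2(98) = 1

v_2(n) is the largest exponent k such that 2^k divides n. Factor out: 98 = 2^1 · 49. (Sign doesn't affect v_p.) So v_2(98) = 1.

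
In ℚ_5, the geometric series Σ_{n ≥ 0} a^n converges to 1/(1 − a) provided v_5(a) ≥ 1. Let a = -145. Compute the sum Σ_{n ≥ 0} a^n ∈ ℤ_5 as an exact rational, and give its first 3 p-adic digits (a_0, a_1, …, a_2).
Σ a^n = 1/(1 − a) = 1/146;  first 3 digits = (1, 1, 0)

v_5(a) = 1 ≥ 1, so the series converges in ℤ_5 to 1/(1 − a) = 1/(1 − (-145)) = 1/146. Expand this rational in ℤ_5: compute digits iteratively via d_i = x_i mod 5, x_{i+1} = (x_i − d_i)/5. The first 3 digits are (1, 1, 0).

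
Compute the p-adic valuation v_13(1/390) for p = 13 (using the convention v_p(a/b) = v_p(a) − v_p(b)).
v_13(1/390) = -1

Factor powers of 13 from the numerator and denominator of the reduced fraction: 1 = 13^0 · 1 and 390 = 13^1 · 30. Apply v_p(a/b) = v_p(a) − v_p(b): v_13(1/390) = 0 − 1 = -1.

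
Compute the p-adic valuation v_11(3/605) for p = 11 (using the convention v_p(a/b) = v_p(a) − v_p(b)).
v_11(3/605) = -2

Factor powers of 11 from the numerator and denominator of the reduced fraction: 3 = 11^0 · 3 and 605 = 11^2 · 5. Apply v_p(a/b) = v_p(a) − v_p(b): v_11(3/605) = 0 − 2 = -2.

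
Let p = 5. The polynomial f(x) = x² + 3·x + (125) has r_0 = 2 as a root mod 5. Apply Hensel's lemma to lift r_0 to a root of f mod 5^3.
r_2 = 122 (mod 125)

Hensel: r_{i+1} = r_i − f(r_i)·(f′(r_i))^{-1} mod 5^{i+2}, f′(x) = 2x + 3. Iterate:
  r_0 = 2 (mod 5)
  r_1 = 22 (mod 25)
  r_2 = 122 (mod 125)
Final: r = 122 satisfies f(r) ≡ 0 mod 5^3.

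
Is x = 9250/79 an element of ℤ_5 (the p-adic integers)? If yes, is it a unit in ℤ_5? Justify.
x ∈ ℤ_5 but not a unit; v_5(x) = 3 > 0

ℤ_5 = {x ∈ ℚ_5 : v_5(x) ≥ 0} and ℤ_5^× = {x ∈ ℤ_5 : v_5(x) = 0}. Here v_5(9250/79) = v_5(num) − v_5(den) = 3; compare against these criteria.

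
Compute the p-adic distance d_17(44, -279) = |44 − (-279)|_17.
d_17(44, -279) = 1/17

Step 1 — x − y = 44 − (-279) = 323. Step 2 — v_17(323) = 1 (factor: 323 = (17^1 · 19); the sign does not affect v_p). Step 3 — |x − y|_17 = 17^{-1} = 1/17.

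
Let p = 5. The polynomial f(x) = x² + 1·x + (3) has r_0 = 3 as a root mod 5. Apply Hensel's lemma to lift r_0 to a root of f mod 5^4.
r_3 = 408 (mod 625)

Hensel: r_{i+1} = r_i − f(r_i)·(f′(r_i))^{-1} mod 5^{i+2}, f′(x) = 2x + 1. Iterate:
  r_0 = 3 (mod 5)
  r_1 = 8 (mod 25)
  r_2 = 33 (mod 125)
  r_3 = 408 (mod 625)
Final: r = 408 satisfies f(r) ≡ 0 mod 5^4.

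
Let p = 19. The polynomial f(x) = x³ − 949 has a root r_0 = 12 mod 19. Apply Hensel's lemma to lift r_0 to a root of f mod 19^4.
r_3 = 91212 (mod 130321)

Hensel: r_{i+1} = r_i − f(r_i)/f′(r_i) mod 19^{i+2}, where f′(x) = 3x². Iterate:
  r_0 = 12 (mod 19)
  r_1 = 240 (mod 361)
  r_2 = 2045 (mod 6859)
  r_3 = 91212 (mod 130321)
Final: r = 91212 with f(r) ≡ 0 mod 19^4.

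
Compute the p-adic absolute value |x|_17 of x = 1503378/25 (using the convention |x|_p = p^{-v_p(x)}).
|1503378/25|_17 = 1/83521

Step 1 — compute v_17(x) by factoring powers of 17 out of the numerator and denominator: v_17(1503378/25) = 4. Step 2 — apply |x|_p = p^{-v_p(x)} = 17^{-4} = 1/83521.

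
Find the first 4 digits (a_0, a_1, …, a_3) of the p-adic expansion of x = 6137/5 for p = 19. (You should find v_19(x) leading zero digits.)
(a_0, …, a_3) = (0, 0, 11, 11)

v_19(6137/5) = 2, so a_0 = ... = a_1 = 0. Factor out: x = 19^2 · u with u = 17/5 a unit in ℤ_19. Expand u iteratively via a_{v+i} = u_i mod 19, u_{i+1} = (u_i − a_{v+i})/19:
  u_0 = 17/5;  a_2 = 11;  u_1 = (u_0 − 11)/19 = -2/5
  u_1 = -2/5;  a_3 = 11;  u_2 = (u_1 − 11)/19 = -3/5
Digits: (0, 0, 11, 11).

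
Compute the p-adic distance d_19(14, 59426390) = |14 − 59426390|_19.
d_19(14, 59426390) = 1/2476099

Step 1 — x − y = 14 − 59426390 = -59426376. Step 2 — v_19(-59426376) = 5 (factor: -59426376 = −(19^5 · 24); the sign does not affect v_p). Step 3 — |x − y|_19 = 19^{-5} = 1/2476099.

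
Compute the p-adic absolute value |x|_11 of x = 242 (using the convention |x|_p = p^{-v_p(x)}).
|242|_11 = 1/121

Step 1 — compute v_11(x) by factoring powers of 11 out of the numerator and denominator: v_11(242) = 2. Step 2 — apply |x|_p = p^{-v_p(x)} = 11^{-2} = 1/121.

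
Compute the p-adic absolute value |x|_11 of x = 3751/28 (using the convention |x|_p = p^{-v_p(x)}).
|3751/28|_11 = 1/121

Step 1 — compute v_11(x) by factoring powers of 11 out of the numerator and denominator: v_11(3751/28) = 2. Step 2 — apply |x|_p = p^{-v_p(x)} = 11^{-2} = 1/121.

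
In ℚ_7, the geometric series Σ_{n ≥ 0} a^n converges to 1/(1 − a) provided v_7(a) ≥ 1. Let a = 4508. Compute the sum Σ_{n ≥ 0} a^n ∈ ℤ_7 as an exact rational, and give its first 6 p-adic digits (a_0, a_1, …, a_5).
Σ a^n = 1/(1 − a) = -1/4507;  first 6 digits = (1, 0, 1, 6, 2, 5)

v_7(a) = 2 ≥ 1, so the series converges in ℤ_7 to 1/(1 − a) = 1/(1 − 4508) = -1/4507. Expand this rational in ℤ_7: compute digits iteratively via d_i = x_i mod 7, x_{i+1} = (x_i − d_i)/7. The first 6 digits are (1, 0, 1, 6, 2, 5).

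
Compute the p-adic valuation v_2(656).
v_2(656) = 4

v_2(n) is the largest exponent k such that 2^k divides n. Factor out: 656 = 2^4 · 41. (Sign doesn't affect v_p.) So v_2(656) = 4.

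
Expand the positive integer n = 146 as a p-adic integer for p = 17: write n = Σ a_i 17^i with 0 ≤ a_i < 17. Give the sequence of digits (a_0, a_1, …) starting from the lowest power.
(a_0, a_1, …) = (10, 8)

Repeated division by 17 gives the digits low-to-high: 146 = 10 + 8·17^1. Digit sequence: (10, 8).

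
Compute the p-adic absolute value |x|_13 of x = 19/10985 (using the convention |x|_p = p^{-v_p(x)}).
|19/10985|_13 = 2197

Step 1 — compute v_13(x) by factoring powers of 13 out of the numerator and denominator: v_13(19/10985) = -3. Step 2 — apply |x|_p = p^{-v_p(x)} = 13^{3} = 2197.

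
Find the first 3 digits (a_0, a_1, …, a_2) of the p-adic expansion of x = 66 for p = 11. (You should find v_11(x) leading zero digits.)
(a_0, …, a_2) = (0, 6, 0)

v_11(66) = 1, so a_0 = ... = a_0 = 0. Factor out: x = 11^1 · u with u = 6 a unit in ℤ_11. Expand u iteratively via a_{v+i} = u_i mod 11, u_{i+1} = (u_i − a_{v+i})/11:
  u_0 = 6;  a_1 = 6;  u_1 = (u_0 − 6)/11 = 0
  u_1 = 0;  a_2 = 0;  u_2 = (u_1 − 0)/11 = 0
Digits: (0, 6, 0).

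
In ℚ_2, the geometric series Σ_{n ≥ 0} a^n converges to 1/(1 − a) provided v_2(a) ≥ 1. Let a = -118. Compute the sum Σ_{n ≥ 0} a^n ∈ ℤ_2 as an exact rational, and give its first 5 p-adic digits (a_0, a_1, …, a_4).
Σ a^n = 1/(1 − a) = 1/119;  first 5 digits = (1, 1, 1, 0, 0)

v_2(a) = 1 ≥ 1, so the series converges in ℤ_2 to 1/(1 − a) = 1/(1 − (-118)) = 1/119. Expand this rational in ℤ_2: compute digits iteratively via d_i = x_i mod 2, x_{i+1} = (x_i − d_i)/2. The first 5 digits are (1, 1, 1, 0, 0).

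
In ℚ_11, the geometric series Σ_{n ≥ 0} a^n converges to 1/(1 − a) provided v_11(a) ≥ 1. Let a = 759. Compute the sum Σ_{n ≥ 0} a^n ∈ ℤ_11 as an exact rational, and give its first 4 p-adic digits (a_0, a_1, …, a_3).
Σ a^n = 1/(1 − a) = -1/758;  first 4 digits = (1, 3, 4, 9)

v_11(a) = 1 ≥ 1, so the series converges in ℤ_11 to 1/(1 − a) = 1/(1 − 759) = -1/758. Expand this rational in ℤ_11: compute digits iteratively via d_i = x_i mod 11, x_{i+1} = (x_i − d_i)/11. The first 4 digits are (1, 3, 4, 9).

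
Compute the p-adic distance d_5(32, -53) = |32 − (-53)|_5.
d_5(32, -53) = 1/5

Step 1 — x − y = 32 − (-53) = 85. Step 2 — v_5(85) = 1 (factor: 85 = (5^1 · 17); the sign does not affect v_p). Step 3 — |x − y|_5 = 5^{-1} = 1/5.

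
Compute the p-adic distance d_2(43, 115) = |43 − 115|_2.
d_2(43, 115) = 1/8

Step 1 — x − y = 43 − 115 = -72. Step 2 — v_2(-72) = 3 (factor: -72 = −(2^3 · 9); the sign does not affect v_p). Step 3 — |x − y|_2 = 2^{-3} = 1/8.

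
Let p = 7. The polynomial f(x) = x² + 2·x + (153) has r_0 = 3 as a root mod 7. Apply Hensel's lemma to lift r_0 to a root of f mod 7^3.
r_2 = 227 (mod 343)

Hensel: r_{i+1} = r_i − f(r_i)·(f′(r_i))^{-1} mod 7^{i+2}, f′(x) = 2x + 2. Iterate:
  r_0 = 3 (mod 7)
  r_1 = 31 (mod 49)
  r_2 = 227 (mod 343)
Final: r = 227 satisfies f(r) ≡ 0 mod 7^3.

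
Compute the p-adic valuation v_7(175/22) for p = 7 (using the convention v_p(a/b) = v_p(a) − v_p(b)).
v_7(175/22) = 1

Factor powers of 7 from the numerator and denominator of the reduced fraction: 175 = 7^1 · 25 and 22 = 7^0 · 22. Apply v_p(a/b) = v_p(a) − v_p(b): v_7(175/22) = 1 − 0 = 1.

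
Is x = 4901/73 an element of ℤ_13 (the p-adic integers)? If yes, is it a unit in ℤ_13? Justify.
x ∈ ℤ_13 but not a unit; v_13(x) = 2 > 0

ℤ_13 = {x ∈ ℚ_13 : v_13(x) ≥ 0} and ℤ_13^× = {x ∈ ℤ_13 : v_13(x) = 0}. Here v_13(4901/73) = v_13(num) − v_13(den) = 2; compare against these criteria.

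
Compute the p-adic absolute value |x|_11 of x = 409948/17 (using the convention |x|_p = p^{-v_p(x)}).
|409948/17|_11 = 1/14641

Step 1 — compute v_11(x) by factoring powers of 11 out of the numerator and denominator: v_11(409948/17) = 4. Step 2 — apply |x|_p = p^{-v_p(x)} = 11^{-4} = 1/14641.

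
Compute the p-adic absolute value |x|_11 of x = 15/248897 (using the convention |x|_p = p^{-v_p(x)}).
|15/248897|_11 = 14641

Step 1 — compute v_11(x) by factoring powers of 11 out of the numerator and denominator: v_11(15/248897) = -4. Step 2 — apply |x|_p = p^{-v_p(x)} = 11^{4} = 14641.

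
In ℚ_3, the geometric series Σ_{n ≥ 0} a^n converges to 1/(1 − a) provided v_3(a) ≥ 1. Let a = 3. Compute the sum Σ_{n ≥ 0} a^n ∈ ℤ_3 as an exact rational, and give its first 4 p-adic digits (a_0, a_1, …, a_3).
Σ a^n = 1/(1 − a) = -1/2;  first 4 digits = (1, 1, 1, 1)

v_3(a) = 1 ≥ 1, so the series converges in ℤ_3 to 1/(1 − a) = 1/(1 − 3) = -1/2. Expand this rational in ℤ_3: compute digits iteratively via d_i = x_i mod 3, x_{i+1} = (x_i − d_i)/3. The first 4 digits are (1, 1, 1, 1).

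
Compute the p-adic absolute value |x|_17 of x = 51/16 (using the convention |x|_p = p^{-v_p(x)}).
|51/16|_17 = 1/17

Step 1 — compute v_17(x) by factoring powers of 17 out of the numerator and denominator: v_17(51/16) = 1. Step 2 — apply |x|_p = p^{-v_p(x)} = 17^{-1} = 1/17.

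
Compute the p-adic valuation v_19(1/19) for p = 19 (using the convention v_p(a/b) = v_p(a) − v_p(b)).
v_19(1/19) = -1

Factor powers of 19 from the numerator and denominator of the reduced fraction: 1 = 19^0 · 1 and 19 = 19^1 · 1. Apply v_p(a/b) = v_p(a) − v_p(b): v_19(1/19) = 0 − 1 = -1.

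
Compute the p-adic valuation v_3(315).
v_3(315) = 2

v_3(n) is the largest exponent k such that 3^k divides n. Factor out: 315 = 3^2 · 35. (Sign doesn't affect v_p.) So v_3(315) = 2.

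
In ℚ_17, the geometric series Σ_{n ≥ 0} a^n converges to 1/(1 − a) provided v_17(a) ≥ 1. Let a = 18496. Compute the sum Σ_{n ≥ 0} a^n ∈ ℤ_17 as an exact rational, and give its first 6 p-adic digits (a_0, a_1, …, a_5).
Σ a^n = 1/(1 − a) = -1/18495;  first 6 digits = (1, 0, 13, 3, 16, 2)

v_17(a) = 2 ≥ 1, so the series converges in ℤ_17 to 1/(1 − a) = 1/(1 − 18496) = -1/18495. Expand this rational in ℤ_17: compute digits iteratively via d_i = x_i mod 17, x_{i+1} = (x_i − d_i)/17. The first 6 digits are (1, 0, 13, 3, 16, 2).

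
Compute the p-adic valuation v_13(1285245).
v_13(1285245) = 4

v_13(n) is the largest exponent k such that 13^k divides n. Factor out: 1285245 = 13^4 · 45. (Sign doesn't affect v_p.) So v_13(1285245) = 4.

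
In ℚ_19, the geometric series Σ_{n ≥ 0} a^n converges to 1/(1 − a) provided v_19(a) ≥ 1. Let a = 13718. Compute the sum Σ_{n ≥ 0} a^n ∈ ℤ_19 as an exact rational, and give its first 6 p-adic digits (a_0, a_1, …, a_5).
Σ a^n = 1/(1 − a) = -1/13717;  first 6 digits = (1, 0, 0, 2, 0, 0)

v_19(a) = 3 ≥ 1, so the series converges in ℤ_19 to 1/(1 − a) = 1/(1 − 13718) = -1/13717. Expand this rational in ℤ_19: compute digits iteratively via d_i = x_i mod 19, x_{i+1} = (x_i − d_i)/19. The first 6 digits are (1, 0, 0, 2, 0, 0).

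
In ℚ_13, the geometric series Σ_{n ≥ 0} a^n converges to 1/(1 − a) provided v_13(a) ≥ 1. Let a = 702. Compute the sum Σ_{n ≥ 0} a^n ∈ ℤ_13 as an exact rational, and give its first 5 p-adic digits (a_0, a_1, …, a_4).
Σ a^n = 1/(1 − a) = -1/701;  first 5 digits = (1, 2, 8, 11, 3)

v_13(a) = 1 ≥ 1, so the series converges in ℤ_13 to 1/(1 − a) = 1/(1 − 702) = -1/701. Expand this rational in ℤ_13: compute digits iteratively via d_i = x_i mod 13, x_{i+1} = (x_i − d_i)/13. The first 5 digits are (1, 2, 8, 11, 3).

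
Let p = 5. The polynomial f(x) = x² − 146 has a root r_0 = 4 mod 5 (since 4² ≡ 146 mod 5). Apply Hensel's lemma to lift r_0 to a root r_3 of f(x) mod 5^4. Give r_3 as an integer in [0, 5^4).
r_3 = 414 (mod 625)

Hensel's recurrence: r_{i+1} = r_i − f(r_i)·(f′(r_i))^{-1} mod 5^{i+2}, with f′(x) = 2x. Iterate:
  r_0 = 4 (mod 5)
  r_1 = 14 (mod 25)
  r_2 = 39 (mod 125)
  r_3 = 414 (mod 625)
Final: r_3 = 414, and one checks f(r_3) ≡ 0 mod 5^4.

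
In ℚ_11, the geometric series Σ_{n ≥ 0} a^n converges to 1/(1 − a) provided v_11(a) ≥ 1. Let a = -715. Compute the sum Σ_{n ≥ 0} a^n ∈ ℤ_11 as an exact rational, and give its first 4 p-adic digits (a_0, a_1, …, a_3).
Σ a^n = 1/(1 − a) = 1/716;  first 4 digits = (1, 1, 6, 10)

v_11(a) = 1 ≥ 1, so the series converges in ℤ_11 to 1/(1 − a) = 1/(1 − (-715)) = 1/716. Expand this rational in ℤ_11: compute digits iteratively via d_i = x_i mod 11, x_{i+1} = (x_i − d_i)/11. The first 4 digits are (1, 1, 6, 10).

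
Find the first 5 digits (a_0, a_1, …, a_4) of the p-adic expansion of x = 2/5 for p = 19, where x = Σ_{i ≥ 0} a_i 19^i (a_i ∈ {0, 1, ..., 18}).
(a_0, …, a_4) = (8, 11, 7, 11, 7)

v_19(2/5) = 0 (numerator and denominator both coprime to 19), so x ∈ ℤ_19^×. Compute digits iteratively via a_i = x_i mod 19, x_{i+1} = (x_i − a_i)/19, with x_0 = x:
  x_0 = 2/5;  a_0 = 8;  x_1 = (x_0 − 8)/19 = -2/5
  x_1 = -2/5;  a_1 = 11;  x_2 = (x_1 − 11)/19 = -3/5
  x_2 = -3/5;  a_2 = 7;  x_3 = (x_2 − 7)/19 = -2/5
  x_3 = -2/5;  a_3 = 11;  x_4 = (x_3 − 11)/19 = -3/5
  x_4 = -3/5;  a_4 = 7;  x_5 = (x_4 − 7)/19 = -2/5
Digits: (8, 11, 7, 11, 7).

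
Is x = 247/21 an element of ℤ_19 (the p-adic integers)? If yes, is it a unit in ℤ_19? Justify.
x ∈ ℤ_19 but not a unit; v_19(x) = 1 > 0

ℤ_19 = {x ∈ ℚ_19 : v_19(x) ≥ 0} and ℤ_19^× = {x ∈ ℤ_19 : v_19(x) = 0}. Here v_19(247/21) = v_19(num) − v_19(den) = 1; compare against these criteria.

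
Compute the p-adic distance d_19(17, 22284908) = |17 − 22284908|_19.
d_19(17, 22284908) = 1/2476099

Step 1 — x − y = 17 − 22284908 = -22284891. Step 2 — v_19(-22284891) = 5 (factor: -22284891 = −(19^5 · 9); the sign does not affect v_p). Step 3 — |x − y|_19 = 19^{-5} = 1/2476099.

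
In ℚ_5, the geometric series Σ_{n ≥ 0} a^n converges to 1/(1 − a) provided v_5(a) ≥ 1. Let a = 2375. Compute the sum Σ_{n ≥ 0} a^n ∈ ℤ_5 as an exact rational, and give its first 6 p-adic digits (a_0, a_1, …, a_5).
Σ a^n = 1/(1 − a) = -1/2374;  first 6 digits = (1, 0, 0, 4, 3, 0)

v_5(a) = 3 ≥ 1, so the series converges in ℤ_5 to 1/(1 − a) = 1/(1 − 2375) = -1/2374. Expand this rational in ℤ_5: compute digits iteratively via d_i = x_i mod 5, x_{i+1} = (x_i − d_i)/5. The first 6 digits are (1, 0, 0, 4, 3, 0).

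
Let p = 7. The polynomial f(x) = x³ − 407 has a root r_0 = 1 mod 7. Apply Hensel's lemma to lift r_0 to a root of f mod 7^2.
r_1 = 22 (mod 49)

Hensel: r_{i+1} = r_i − f(r_i)/f′(r_i) mod 7^{i+2}, where f′(x) = 3x². Iterate:
  r_0 = 1 (mod 7)
  r_1 = 22 (mod 49)
Final: r = 22 with f(r) ≡ 0 mod 7^2.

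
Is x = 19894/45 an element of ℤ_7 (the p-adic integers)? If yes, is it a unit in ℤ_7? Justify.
x ∈ ℤ_7 but not a unit; v_7(x) = 3 > 0

ℤ_7 = {x ∈ ℚ_7 : v_7(x) ≥ 0} and ℤ_7^× = {x ∈ ℤ_7 : v_7(x) = 0}. Here v_7(19894/45) = v_7(num) − v_7(den) = 3; compare against these criteria.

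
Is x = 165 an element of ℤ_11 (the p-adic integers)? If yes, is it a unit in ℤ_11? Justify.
x ∈ ℤ_11 but not a unit; v_11(x) = 1 > 0

ℤ_11 = {x ∈ ℚ_11 : v_11(x) ≥ 0} and ℤ_11^× = {x ∈ ℤ_11 : v_11(x) = 0}. Here v_11(165) = v_11(num) − v_11(den) = 1; compare against these criteria.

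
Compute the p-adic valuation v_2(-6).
v_2(-6) = 1

v_2(n) is the largest exponent k such that 2^k divides n. Factor out: -6 = -2^1 · 3. (Sign doesn't affect v_p.) So v_2(-6) = 1.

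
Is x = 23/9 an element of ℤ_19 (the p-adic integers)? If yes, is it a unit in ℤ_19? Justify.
x ∈ ℤ_19^× (unit); v_19(x) = 0

ℤ_19 = {x ∈ ℚ_19 : v_19(x) ≥ 0} and ℤ_19^× = {x ∈ ℤ_19 : v_19(x) = 0}. Here v_19(23/9) = v_19(num) − v_19(den) = 0; compare against these criteria.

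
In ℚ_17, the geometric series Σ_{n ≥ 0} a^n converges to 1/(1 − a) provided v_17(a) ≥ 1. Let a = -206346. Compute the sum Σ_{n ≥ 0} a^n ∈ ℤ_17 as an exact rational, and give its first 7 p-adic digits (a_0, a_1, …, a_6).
Σ a^n = 1/(1 − a) = 1/206347;  first 7 digits = (1, 0, 0, 9, 14, 16, 12)

v_17(a) = 3 ≥ 1, so the series converges in ℤ_17 to 1/(1 − a) = 1/(1 − (-206346)) = 1/206347. Expand this rational in ℤ_17: compute digits iteratively via d_i = x_i mod 17, x_{i+1} = (x_i − d_i)/17. The first 7 digits are (1, 0, 0, 9, 14, 16, 12).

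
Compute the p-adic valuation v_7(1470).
v_7(1470) = 2

v_7(n) is the largest exponent k such that 7^k divides n. Factor out: 1470 = 7^2 · 30. (Sign doesn't affect v_p.) So v_7(1470) = 2.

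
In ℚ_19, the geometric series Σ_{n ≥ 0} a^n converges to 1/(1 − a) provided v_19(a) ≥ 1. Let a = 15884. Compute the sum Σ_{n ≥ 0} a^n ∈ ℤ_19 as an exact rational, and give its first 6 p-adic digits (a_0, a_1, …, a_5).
Σ a^n = 1/(1 − a) = -1/15883;  first 6 digits = (1, 0, 6, 2, 17, 6)

v_19(a) = 2 ≥ 1, so the series converges in ℤ_19 to 1/(1 − a) = 1/(1 − 15884) = -1/15883. Expand this rational in ℤ_19: compute digits iteratively via d_i = x_i mod 19, x_{i+1} = (x_i − d_i)/19. The first 6 digits are (1, 0, 6, 2, 17, 6).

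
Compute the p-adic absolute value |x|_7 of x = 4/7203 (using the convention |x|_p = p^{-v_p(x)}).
|4/7203|_7 = 2401

Step 1 — compute v_7(x) by factoring powers of 7 out of the numerator and denominator: v_7(4/7203) = -4. Step 2 — apply |x|_p = p^{-v_p(x)} = 7^{4} = 2401.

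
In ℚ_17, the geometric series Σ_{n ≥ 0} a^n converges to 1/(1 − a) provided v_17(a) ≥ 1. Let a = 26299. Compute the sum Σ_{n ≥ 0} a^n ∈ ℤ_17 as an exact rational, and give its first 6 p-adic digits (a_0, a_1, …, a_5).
Σ a^n = 1/(1 − a) = -1/26298;  first 6 digits = (1, 0, 6, 5, 2, 11)

v_17(a) = 2 ≥ 1, so the series converges in ℤ_17 to 1/(1 − a) = 1/(1 − 26299) = -1/26298. Expand this rational in ℤ_17: compute digits iteratively via d_i = x_i mod 17, x_{i+1} = (x_i − d_i)/17. The first 6 digits are (1, 0, 6, 5, 2, 11).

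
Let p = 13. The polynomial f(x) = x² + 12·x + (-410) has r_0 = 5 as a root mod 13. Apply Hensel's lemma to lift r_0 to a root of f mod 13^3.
r_2 = 1149 (mod 2197)

Hensel: r_{i+1} = r_i − f(r_i)·(f′(r_i))^{-1} mod 13^{i+2}, f′(x) = 2x + 12. Iterate:
  r_0 = 5 (mod 13)
  r_1 = 135 (mod 169)
  r_2 = 1149 (mod 2197)
Final: r = 1149 satisfies f(r) ≡ 0 mod 13^3.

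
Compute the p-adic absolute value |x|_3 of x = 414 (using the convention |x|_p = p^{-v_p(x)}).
|414|_3 = 1/9

Step 1 — compute v_3(x) by factoring powers of 3 out of the numerator and denominator: v_3(414) = 2. Step 2 — apply |x|_p = p^{-v_p(x)} = 3^{-2} = 1/9.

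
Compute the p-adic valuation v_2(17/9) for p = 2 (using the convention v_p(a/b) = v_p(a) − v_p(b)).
v_2(17/9) = 0

Factor powers of 2 from the numerator and denominator of the reduced fraction: 17 = 2^0 · 17 and 9 = 2^0 · 9. Apply v_p(a/b) = v_p(a) − v_p(b): v_2(17/9) = 0 − 0 = 0.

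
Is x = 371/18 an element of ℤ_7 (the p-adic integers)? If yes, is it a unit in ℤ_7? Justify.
x ∈ ℤ_7 but not a unit; v_7(x) = 1 > 0

ℤ_7 = {x ∈ ℚ_7 : v_7(x) ≥ 0} and ℤ_7^× = {x ∈ ℤ_7 : v_7(x) = 0}. Here v_7(371/18) = v_7(num) − v_7(den) = 1; compare against these criteria.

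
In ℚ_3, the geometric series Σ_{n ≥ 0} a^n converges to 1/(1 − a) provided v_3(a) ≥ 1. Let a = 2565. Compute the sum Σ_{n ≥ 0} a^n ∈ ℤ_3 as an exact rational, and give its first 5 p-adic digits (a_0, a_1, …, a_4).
Σ a^n = 1/(1 − a) = -1/2564;  first 5 digits = (1, 0, 0, 2, 1)

v_3(a) = 3 ≥ 1, so the series converges in ℤ_3 to 1/(1 − a) = 1/(1 − 2565) = -1/2564. Expand this rational in ℤ_3: compute digits iteratively via d_i = x_i mod 3, x_{i+1} = (x_i − d_i)/3. The first 5 digits are (1, 0, 0, 2, 1).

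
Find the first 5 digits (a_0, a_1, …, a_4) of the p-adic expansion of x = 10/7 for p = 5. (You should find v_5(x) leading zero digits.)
(a_0, …, a_4) = (0, 1, 2, 1, 4)

v_5(10/7) = 1, so a_0 = ... = a_0 = 0. Factor out: x = 5^1 · u with u = 2/7 a unit in ℤ_5. Expand u iteratively via a_{v+i} = u_i mod 5, u_{i+1} = (u_i − a_{v+i})/5:
  u_0 = 2/7;  a_1 = 1;  u_1 = (u_0 − 1)/5 = -1/7
  u_1 = -1/7;  a_2 = 2;  u_2 = (u_1 − 2)/5 = -3/7
  u_2 = -3/7;  a_3 = 1;  u_3 = (u_2 − 1)/5 = -2/7
  u_3 = -2/7;  a_4 = 4;  u_4 = (u_3 − 4)/5 = -6/7
Digits: (0, 1, 2, 1, 4).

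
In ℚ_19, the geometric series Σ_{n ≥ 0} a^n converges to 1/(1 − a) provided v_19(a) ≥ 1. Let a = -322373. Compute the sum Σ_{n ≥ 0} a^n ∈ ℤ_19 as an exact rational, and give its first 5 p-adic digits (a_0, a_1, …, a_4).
Σ a^n = 1/(1 − a) = 1/322374;  first 5 digits = (1, 0, 0, 10, 16)

v_19(a) = 3 ≥ 1, so the series converges in ℤ_19 to 1/(1 − a) = 1/(1 − (-322373)) = 1/322374. Expand this rational in ℤ_19: compute digits iteratively via d_i = x_i mod 19, x_{i+1} = (x_i − d_i)/19. The first 5 digits are (1, 0, 0, 10, 16).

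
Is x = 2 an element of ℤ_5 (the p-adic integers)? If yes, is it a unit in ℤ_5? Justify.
x ∈ ℤ_5^× (unit); v_5(x) = 0

ℤ_5 = {x ∈ ℚ_5 : v_5(x) ≥ 0} and ℤ_5^× = {x ∈ ℤ_5 : v_5(x) = 0}. Here v_5(2) = v_5(num) − v_5(den) = 0; compare against these criteria.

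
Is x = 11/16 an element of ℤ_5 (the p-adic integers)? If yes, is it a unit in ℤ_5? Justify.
x ∈ ℤ_5^× (unit); v_5(x) = 0

ℤ_5 = {x ∈ ℚ_5 : v_5(x) ≥ 0} and ℤ_5^× = {x ∈ ℤ_5 : v_5(x) = 0}. Here v_5(11/16) = v_5(num) − v_5(den) = 0; compare against these criteria.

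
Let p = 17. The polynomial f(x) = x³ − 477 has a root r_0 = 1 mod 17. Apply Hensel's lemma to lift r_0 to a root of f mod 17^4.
r_3 = 2279 (mod 83521)

Hensel: r_{i+1} = r_i − f(r_i)/f′(r_i) mod 17^{i+2}, where f′(x) = 3x². Iterate:
  r_0 = 1 (mod 17)
  r_1 = 256 (mod 289)
  r_2 = 2279 (mod 4913)
  r_3 = 2279 (mod 83521)
Final: r = 2279 with f(r) ≡ 0 mod 17^4.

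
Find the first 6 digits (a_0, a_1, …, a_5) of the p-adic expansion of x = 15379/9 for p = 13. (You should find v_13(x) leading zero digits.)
(a_0, …, a_5) = (0, 0, 0, 8, 11, 2)

v_13(15379/9) = 3, so a_0 = ... = a_2 = 0. Factor out: x = 13^3 · u with u = 7/9 a unit in ℤ_13. Expand u iteratively via a_{v+i} = u_i mod 13, u_{i+1} = (u_i − a_{v+i})/13:
  u_0 = 7/9;  a_3 = 8;  u_1 = (u_0 − 8)/13 = -5/9
  u_1 = -5/9;  a_4 = 11;  u_2 = (u_1 − 11)/13 = -8/9
  u_2 = -8/9;  a_5 = 2;  u_3 = (u_2 − 2)/13 = -2/9
Digits: (0, 0, 0, 8, 11, 2).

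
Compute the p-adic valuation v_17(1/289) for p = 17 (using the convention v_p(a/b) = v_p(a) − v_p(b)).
v_17(1/289) = -2

Factor powers of 17 from the numerator and denominator of the reduced fraction: 1 = 17^0 · 1 and 289 = 17^2 · 1. Apply v_p(a/b) = v_p(a) − v_p(b): v_17(1/289) = 0 − 2 = -2.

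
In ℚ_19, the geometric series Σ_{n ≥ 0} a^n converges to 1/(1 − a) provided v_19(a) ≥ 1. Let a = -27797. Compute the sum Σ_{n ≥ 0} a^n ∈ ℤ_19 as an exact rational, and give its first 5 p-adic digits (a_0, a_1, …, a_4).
Σ a^n = 1/(1 − a) = 1/27798;  first 5 digits = (1, 0, 18, 14, 0)

v_19(a) = 2 ≥ 1, so the series converges in ℤ_19 to 1/(1 − a) = 1/(1 − (-27797)) = 1/27798. Expand this rational in ℤ_19: compute digits iteratively via d_i = x_i mod 19, x_{i+1} = (x_i − d_i)/19. The first 5 digits are (1, 0, 18, 14, 0).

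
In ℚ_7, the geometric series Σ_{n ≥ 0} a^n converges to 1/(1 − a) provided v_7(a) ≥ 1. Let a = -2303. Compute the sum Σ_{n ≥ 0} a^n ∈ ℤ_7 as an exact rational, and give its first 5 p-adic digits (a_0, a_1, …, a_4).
Σ a^n = 1/(1 − a) = 1/2304;  first 5 digits = (1, 0, 2, 0, 3)

v_7(a) = 2 ≥ 1, so the series converges in ℤ_7 to 1/(1 − a) = 1/(1 − (-2303)) = 1/2304. Expand this rational in ℤ_7: compute digits iteratively via d_i = x_i mod 7, x_{i+1} = (x_i − d_i)/7. The first 5 digits are (1, 0, 2, 0, 3).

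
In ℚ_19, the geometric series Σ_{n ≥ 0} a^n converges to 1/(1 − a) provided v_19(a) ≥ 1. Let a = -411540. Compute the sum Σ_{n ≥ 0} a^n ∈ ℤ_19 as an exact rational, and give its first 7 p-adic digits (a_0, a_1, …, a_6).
Σ a^n = 1/(1 − a) = 1/411541;  first 7 digits = (1, 0, 0, 16, 15, 18, 8)

v_19(a) = 3 ≥ 1, so the series converges in ℤ_19 to 1/(1 − a) = 1/(1 − (-411540)) = 1/411541. Expand this rational in ℤ_19: compute digits iteratively via d_i = x_i mod 19, x_{i+1} = (x_i − d_i)/19. The first 7 digits are (1, 0, 0, 16, 15, 18, 8).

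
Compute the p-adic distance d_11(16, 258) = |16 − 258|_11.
d_11(16, 258) = 1/121

Step 1 — x − y = 16 − 258 = -242. Step 2 — v_11(-242) = 2 (factor: -242 = −(11^2 · 2); the sign does not affect v_p). Step 3 — |x − y|_11 = 11^{-2} = 1/121.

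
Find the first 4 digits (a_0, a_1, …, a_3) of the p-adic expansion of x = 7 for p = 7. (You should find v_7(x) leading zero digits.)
(a_0, …, a_3) = (0, 1, 0, 0)

v_7(7) = 1, so a_0 = ... = a_0 = 0. Factor out: x = 7^1 · u with u = 1 a unit in ℤ_7. Expand u iteratively via a_{v+i} = u_i mod 7, u_{i+1} = (u_i − a_{v+i})/7:
  u_0 = 1;  a_1 = 1;  u_1 = (u_0 − 1)/7 = 0
  u_1 = 0;  a_2 = 0;  u_2 = (u_1 − 0)/7 = 0
  u_2 = 0;  a_3 = 0;  u_3 = (u_2 − 0)/7 = 0
Digits: (0, 1, 0, 0).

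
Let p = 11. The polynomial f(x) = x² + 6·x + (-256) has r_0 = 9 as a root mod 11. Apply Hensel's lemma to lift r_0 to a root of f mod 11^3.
r_2 = 735 (mod 1331)

Hensel: r_{i+1} = r_i − f(r_i)·(f′(r_i))^{-1} mod 11^{i+2}, f′(x) = 2x + 6. Iterate:
  r_0 = 9 (mod 11)
  r_1 = 9 (mod 121)
  r_2 = 735 (mod 1331)
Final: r = 735 satisfies f(r) ≡ 0 mod 11^3.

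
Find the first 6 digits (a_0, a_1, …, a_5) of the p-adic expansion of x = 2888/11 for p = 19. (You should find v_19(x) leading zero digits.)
(a_0, …, a_5) = (0, 0, 18, 6, 10, 15)

v_19(2888/11) = 2, so a_0 = ... = a_1 = 0. Factor out: x = 19^2 · u with u = 8/11 a unit in ℤ_19. Expand u iteratively via a_{v+i} = u_i mod 19, u_{i+1} = (u_i − a_{v+i})/19:
  u_0 = 8/11;  a_2 = 18;  u_1 = (u_0 − 18)/19 = -10/11
  u_1 = -10/11;  a_3 = 6;  u_2 = (u_1 − 6)/19 = -4/11
  u_2 = -4/11;  a_4 = 10;  u_3 = (u_2 − 10)/19 = -6/11
  u_3 = -6/11;  a_5 = 15;  u_4 = (u_3 − 15)/19 = -9/11
Digits: (0, 0, 18, 6, 10, 15).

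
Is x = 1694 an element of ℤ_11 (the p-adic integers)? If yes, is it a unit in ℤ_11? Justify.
x ∈ ℤ_11 but not a unit; v_11(x) = 2 > 0

ℤ_11 = {x ∈ ℚ_11 : v_11(x) ≥ 0} and ℤ_11^× = {x ∈ ℤ_11 : v_11(x) = 0}. Here v_11(1694) = v_11(num) − v_11(den) = 2; compare against these criteria.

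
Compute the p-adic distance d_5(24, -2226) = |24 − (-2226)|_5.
d_5(24, -2226) = 1/125

Step 1 — x − y = 24 − (-2226) = 2250. Step 2 — v_5(2250) = 3 (factor: 2250 = (5^3 · 18); the sign does not affect v_p). Step 3 — |x − y|_5 = 5^{-3} = 1/125.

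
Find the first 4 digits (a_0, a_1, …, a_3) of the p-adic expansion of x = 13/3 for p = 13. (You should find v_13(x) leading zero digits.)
(a_0, …, a_3) = (0, 9, 8, 8)

v_13(13/3) = 1, so a_0 = ... = a_0 = 0. Factor out: x = 13^1 · u with u = 1/3 a unit in ℤ_13. Expand u iteratively via a_{v+i} = u_i mod 13, u_{i+1} = (u_i − a_{v+i})/13:
  u_0 = 1/3;  a_1 = 9;  u_1 = (u_0 − 9)/13 = -2/3
  u_1 = -2/3;  a_2 = 8;  u_2 = (u_1 − 8)/13 = -2/3
  u_2 = -2/3;  a_3 = 8;  u_3 = (u_2 − 8)/13 = -2/3
Digits: (0, 9, 8, 8).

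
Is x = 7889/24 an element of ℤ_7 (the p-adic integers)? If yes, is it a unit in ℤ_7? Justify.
x ∈ ℤ_7 but not a unit; v_7(x) = 3 > 0

ℤ_7 = {x ∈ ℚ_7 : v_7(x) ≥ 0} and ℤ_7^× = {x ∈ ℤ_7 : v_7(x) = 0}. Here v_7(7889/24) = v_7(num) − v_7(den) = 3; compare against these criteria.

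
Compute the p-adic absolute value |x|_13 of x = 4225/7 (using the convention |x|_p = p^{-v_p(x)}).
|4225/7|_13 = 1/169

Step 1 — compute v_13(x) by factoring powers of 13 out of the numerator and denominator: v_13(4225/7) = 2. Step 2 — apply |x|_p = p^{-v_p(x)} = 13^{-2} = 1/169.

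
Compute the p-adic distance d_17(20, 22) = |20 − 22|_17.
d_17(20, 22) = 1

Step 1 — x − y = 20 − 22 = -2. Step 2 — v_17(-2) = 0 (factor: -2 = −(17^0 · 2); the sign does not affect v_p). Step 3 — |x − y|_17 = 17^{0} = 1.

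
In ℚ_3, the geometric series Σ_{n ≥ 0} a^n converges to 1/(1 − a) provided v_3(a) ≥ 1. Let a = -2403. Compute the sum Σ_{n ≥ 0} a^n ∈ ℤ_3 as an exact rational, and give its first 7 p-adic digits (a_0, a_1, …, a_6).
Σ a^n = 1/(1 − a) = 1/2404;  first 7 digits = (1, 0, 0, 1, 0, 2, 0)

v_3(a) = 3 ≥ 1, so the series converges in ℤ_3 to 1/(1 − a) = 1/(1 − (-2403)) = 1/2404. Expand this rational in ℤ_3: compute digits iteratively via d_i = x_i mod 3, x_{i+1} = (x_i − d_i)/3. The first 7 digits are (1, 0, 0, 1, 0, 2, 0).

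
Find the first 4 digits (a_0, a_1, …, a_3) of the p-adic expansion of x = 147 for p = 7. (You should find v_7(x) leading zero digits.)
(a_0, …, a_3) = (0, 0, 3, 0)

v_7(147) = 2, so a_0 = ... = a_1 = 0. Factor out: x = 7^2 · u with u = 3 a unit in ℤ_7. Expand u iteratively via a_{v+i} = u_i mod 7, u_{i+1} = (u_i − a_{v+i})/7:
  u_0 = 3;  a_2 = 3;  u_1 = (u_0 − 3)/7 = 0
  u_1 = 0;  a_3 = 0;  u_2 = (u_1 − 0)/7 = 0
Digits: (0, 0, 3, 0).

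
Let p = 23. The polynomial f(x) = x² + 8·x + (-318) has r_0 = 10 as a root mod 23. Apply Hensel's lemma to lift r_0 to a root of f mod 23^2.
r_1 = 355 (mod 529)

Hensel: r_{i+1} = r_i − f(r_i)·(f′(r_i))^{-1} mod 23^{i+2}, f′(x) = 2x + 8. Iterate:
  r_0 = 10 (mod 23)
  r_1 = 355 (mod 529)
Final: r = 355 satisfies f(r) ≡ 0 mod 23^2.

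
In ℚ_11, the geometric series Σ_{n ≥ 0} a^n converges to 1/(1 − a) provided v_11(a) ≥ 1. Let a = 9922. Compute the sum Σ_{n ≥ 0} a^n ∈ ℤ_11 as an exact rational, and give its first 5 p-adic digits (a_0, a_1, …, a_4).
Σ a^n = 1/(1 − a) = -1/9921;  first 5 digits = (1, 0, 5, 7, 3)

v_11(a) = 2 ≥ 1, so the series converges in ℤ_11 to 1/(1 − a) = 1/(1 − 9922) = -1/9921. Expand this rational in ℤ_11: compute digits iteratively via d_i = x_i mod 11, x_{i+1} = (x_i − d_i)/11. The first 5 digits are (1, 0, 5, 7, 3).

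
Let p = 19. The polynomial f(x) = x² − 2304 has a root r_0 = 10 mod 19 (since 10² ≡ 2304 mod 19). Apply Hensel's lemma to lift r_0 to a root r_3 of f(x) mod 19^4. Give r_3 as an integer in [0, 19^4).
r_3 = 48 (mod 130321)

Hensel's recurrence: r_{i+1} = r_i − f(r_i)·(f′(r_i))^{-1} mod 19^{i+2}, with f′(x) = 2x. Iterate:
  r_0 = 10 (mod 19)
  r_1 = 48 (mod 361)
  r_2 = 48 (mod 6859)
  r_3 = 48 (mod 130321)
Final: r_3 = 48, and one checks f(r_3) ≡ 0 mod 19^4.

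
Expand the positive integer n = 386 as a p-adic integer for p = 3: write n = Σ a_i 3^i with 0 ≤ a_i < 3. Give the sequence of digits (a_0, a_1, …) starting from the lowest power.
(a_0, a_1, …) = (2, 2, 0, 2, 1, 1)

Repeated division by 3 gives the digits low-to-high: 386 = 2 + 2·3^1 + 2·3^3 + 1·3^4 + 1·3^5. Digit sequence: (2, 2, 0, 2, 1, 1).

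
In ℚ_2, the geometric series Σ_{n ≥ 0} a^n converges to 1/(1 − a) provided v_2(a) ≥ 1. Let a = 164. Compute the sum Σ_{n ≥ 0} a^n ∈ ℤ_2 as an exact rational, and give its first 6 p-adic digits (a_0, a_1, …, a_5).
Σ a^n = 1/(1 − a) = -1/163;  first 6 digits = (1, 0, 1, 0, 1, 1)

v_2(a) = 2 ≥ 1, so the series converges in ℤ_2 to 1/(1 − a) = 1/(1 − 164) = -1/163. Expand this rational in ℤ_2: compute digits iteratively via d_i = x_i mod 2, x_{i+1} = (x_i − d_i)/2. The first 6 digits are (1, 0, 1, 0, 1, 1).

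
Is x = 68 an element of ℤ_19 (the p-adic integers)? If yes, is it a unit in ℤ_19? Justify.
x ∈ ℤ_19^× (unit); v_19(x) = 0

ℤ_19 = {x ∈ ℚ_19 : v_19(x) ≥ 0} and ℤ_19^× = {x ∈ ℤ_19 : v_19(x) = 0}. Here v_19(68) = v_19(num) − v_19(den) = 0; compare against these criteria.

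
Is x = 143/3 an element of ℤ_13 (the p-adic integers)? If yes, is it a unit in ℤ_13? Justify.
x ∈ ℤ_13 but not a unit; v_13(x) = 1 > 0

ℤ_13 = {x ∈ ℚ_13 : v_13(x) ≥ 0} and ℤ_13^× = {x ∈ ℤ_13 : v_13(x) = 0}. Here v_13(143/3) = v_13(num) − v_13(den) = 1; compare against these criteria.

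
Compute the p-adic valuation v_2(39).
v_2(39) = 0

v_2(n) is the largest exponent k such that 2^k divides n. Factor out: 39 = 2^0 · 39. (Sign doesn't affect v_p.) So v_2(39) = 0.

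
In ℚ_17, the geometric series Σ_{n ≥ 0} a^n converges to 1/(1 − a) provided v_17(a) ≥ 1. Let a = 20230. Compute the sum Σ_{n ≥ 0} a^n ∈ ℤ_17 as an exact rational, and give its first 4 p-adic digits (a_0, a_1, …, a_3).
Σ a^n = 1/(1 − a) = -1/20229;  first 4 digits = (1, 0, 2, 4)

v_17(a) = 2 ≥ 1, so the series converges in ℤ_17 to 1/(1 − a) = 1/(1 − 20230) = -1/20229. Expand this rational in ℤ_17: compute digits iteratively via d_i = x_i mod 17, x_{i+1} = (x_i − d_i)/17. The first 4 digits are (1, 0, 2, 4).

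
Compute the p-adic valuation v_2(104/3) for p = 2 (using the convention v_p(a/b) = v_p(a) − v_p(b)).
v_2(104/3) = 3

Factor powers of 2 from the numerator and denominator of the reduced fraction: 104 = 2^3 · 13 and 3 = 2^0 · 3. Apply v_p(a/b) = v_p(a) − v_p(b): v_2(104/3) = 3 − 0 = 3.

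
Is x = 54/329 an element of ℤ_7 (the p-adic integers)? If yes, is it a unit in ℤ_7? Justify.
x ∉ ℤ_7 (v_7(x) = -1 < 0)

ℤ_7 = {x ∈ ℚ_7 : v_7(x) ≥ 0} and ℤ_7^× = {x ∈ ℤ_7 : v_7(x) = 0}. Here v_7(54/329) = v_7(num) − v_7(den) = -1; compare against these criteria.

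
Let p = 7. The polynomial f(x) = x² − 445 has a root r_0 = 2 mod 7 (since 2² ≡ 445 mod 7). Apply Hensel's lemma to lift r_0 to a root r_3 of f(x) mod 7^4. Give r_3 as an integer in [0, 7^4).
r_3 = 1913 (mod 2401)

Hensel's recurrence: r_{i+1} = r_i − f(r_i)·(f′(r_i))^{-1} mod 7^{i+2}, with f′(x) = 2x. Iterate:
  r_0 = 2 (mod 7)
  r_1 = 2 (mod 49)
  r_2 = 198 (mod 343)
  r_3 = 1913 (mod 2401)
Final: r_3 = 1913, and one checks f(r_3) ≡ 0 mod 7^4.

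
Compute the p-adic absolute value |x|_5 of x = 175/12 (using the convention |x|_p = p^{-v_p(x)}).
|175/12|_5 = 1/25

Step 1 — compute v_5(x) by factoring powers of 5 out of the numerator and denominator: v_5(175/12) = 2. Step 2 — apply |x|_p = p^{-v_p(x)} = 5^{-2} = 1/25.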